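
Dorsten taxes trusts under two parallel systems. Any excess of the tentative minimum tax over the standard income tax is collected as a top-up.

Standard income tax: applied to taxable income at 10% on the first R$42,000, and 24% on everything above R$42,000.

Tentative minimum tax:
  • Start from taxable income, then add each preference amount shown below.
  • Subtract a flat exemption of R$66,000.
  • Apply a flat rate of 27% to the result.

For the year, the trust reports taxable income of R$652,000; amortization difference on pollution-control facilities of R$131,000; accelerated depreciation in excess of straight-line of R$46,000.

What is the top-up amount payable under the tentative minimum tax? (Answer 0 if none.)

R$55,410

Tentative minimum tax:
  Adjusted income: R$652,000 + R$131,000 + R$46,000 = R$829,000
  Less exemption R$66,000 → base R$763,000
  R$763,000 × 27% = R$206,010

Standard income tax:
  R$42,000 × 10% = R$4,200
  R$610,000 × 24% = R$146,400
  → R$150,600

Excess of tentative minimum tax over standard income tax: R$206,010 − R$150,600 = R$55,410.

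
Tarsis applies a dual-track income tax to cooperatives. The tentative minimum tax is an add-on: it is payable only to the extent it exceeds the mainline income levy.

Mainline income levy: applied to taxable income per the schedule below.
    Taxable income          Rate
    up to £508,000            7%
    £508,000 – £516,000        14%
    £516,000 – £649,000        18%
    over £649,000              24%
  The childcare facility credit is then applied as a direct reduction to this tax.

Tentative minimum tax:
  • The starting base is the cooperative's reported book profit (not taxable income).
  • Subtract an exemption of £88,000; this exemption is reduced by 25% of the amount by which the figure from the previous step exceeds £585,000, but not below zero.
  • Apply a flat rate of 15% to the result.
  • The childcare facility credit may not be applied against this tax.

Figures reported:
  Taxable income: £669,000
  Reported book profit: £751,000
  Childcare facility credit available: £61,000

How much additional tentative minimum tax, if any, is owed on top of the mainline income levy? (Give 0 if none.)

£101,255

Tentative minimum tax:
  Base (reported book profit): £751,000
  Exemption: £88,000 − 25% × (£751,000 − £585,000) = £88,000 − £41,500 = £46,500
  Base: £751,000 − £46,500 = £704,500
  £704,500 × 15% = £105,675

Mainline income levy:
  £508,000 × 7% = £35,560
  £8,000 × 14% = £1,120
  £133,000 × 18% = £23,940
  £20,000 × 24% = £4,800
  → £65,420
  Less childcare facility credit £61,000 → £4,420

Excess of tentative minimum tax over mainline income levy: £105,675 − £4,420 = £101,255.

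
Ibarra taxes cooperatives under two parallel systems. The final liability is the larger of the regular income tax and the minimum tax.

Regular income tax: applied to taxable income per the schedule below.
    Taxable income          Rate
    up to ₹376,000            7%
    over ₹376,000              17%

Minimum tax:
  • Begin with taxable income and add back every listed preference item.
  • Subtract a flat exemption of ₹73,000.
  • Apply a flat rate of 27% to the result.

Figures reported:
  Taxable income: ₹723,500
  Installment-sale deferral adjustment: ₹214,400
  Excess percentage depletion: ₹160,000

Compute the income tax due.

₹276,723

Regular income tax:
  ₹376,000 × 7% = ₹26,320
  ₹347,500 × 17% = ₹59,075
  → ₹85,395

Minimum tax:
  Adjusted income: ₹723,500 + ₹214,400 + ₹160,000 = ₹1,097,900
  Less exemption ₹73,000 → base ₹1,024,900
  ₹1,024,900 × 27% = ₹276,723

₹276,723 > ₹85,395, so the minimum tax is the binding amount.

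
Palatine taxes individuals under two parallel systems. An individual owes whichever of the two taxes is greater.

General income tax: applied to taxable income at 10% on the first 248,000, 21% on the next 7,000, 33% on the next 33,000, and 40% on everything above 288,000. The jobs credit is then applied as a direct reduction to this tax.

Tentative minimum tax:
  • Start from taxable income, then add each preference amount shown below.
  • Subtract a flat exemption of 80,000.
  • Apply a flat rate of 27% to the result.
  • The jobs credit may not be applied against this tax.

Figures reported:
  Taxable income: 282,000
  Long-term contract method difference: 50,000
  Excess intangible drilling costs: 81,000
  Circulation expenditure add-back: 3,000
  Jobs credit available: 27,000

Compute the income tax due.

90,720

General income tax:
  248,000 × 10% = 24,800
  7,000 × 21% = 1,470
  27,000 × 33% = 8,910
  → 35,180
  Less jobs credit 27,000 → 8,180

Tentative minimum tax:
  Adjusted income: 282,000 + 50,000 + 81,000 + 3,000 = 416,000
  Less exemption 80,000 → base 336,000
  336,000 × 27% = 90,720

90,720 > 8,180, so the tentative minimum tax is the binding amount.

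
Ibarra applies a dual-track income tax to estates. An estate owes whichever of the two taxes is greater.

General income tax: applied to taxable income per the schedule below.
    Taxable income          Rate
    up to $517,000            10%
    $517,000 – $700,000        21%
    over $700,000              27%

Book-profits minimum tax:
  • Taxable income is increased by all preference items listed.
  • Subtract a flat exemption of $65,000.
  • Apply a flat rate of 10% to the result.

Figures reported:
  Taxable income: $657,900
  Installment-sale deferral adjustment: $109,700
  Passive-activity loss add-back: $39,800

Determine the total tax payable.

$81,289

General income tax:
  $517,000 × 10% = $51,700
  $140,900 × 21% = $29,589
  → $81,289

Book-profits minimum tax:
  Adjusted income: $657,900 + $109,700 + $39,800 = $807,400
  Less exemption $65,000 → base $742,400
  $742,400 × 10% = $74,240

$81,289 > $74,240, so the general income tax governs.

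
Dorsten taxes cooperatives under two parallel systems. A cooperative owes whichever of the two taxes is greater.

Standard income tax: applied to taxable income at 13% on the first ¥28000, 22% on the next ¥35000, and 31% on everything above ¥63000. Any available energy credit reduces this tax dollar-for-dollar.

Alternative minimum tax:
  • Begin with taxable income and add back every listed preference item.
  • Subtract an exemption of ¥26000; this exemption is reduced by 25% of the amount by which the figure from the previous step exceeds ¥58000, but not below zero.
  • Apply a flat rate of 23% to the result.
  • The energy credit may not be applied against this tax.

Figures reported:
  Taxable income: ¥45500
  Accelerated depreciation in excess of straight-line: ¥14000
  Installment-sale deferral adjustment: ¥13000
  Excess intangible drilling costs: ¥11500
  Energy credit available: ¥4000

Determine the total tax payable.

¥14835

Standard income tax:
  ¥28000 × 13% = ¥3640
  ¥17500 × 22% = ¥3850
  → ¥7490
  Less energy credit ¥4000 → ¥3490

Alternative minimum tax:
  Adjusted income: ¥45500 + ¥14000 + ¥13000 + ¥11500 = ¥84000
  Exemption: ¥26000 − 25% × (¥84000 − ¥58000) = ¥26000 − ¥6500 = ¥19500
  Base: ¥84000 − ¥19500 = ¥64500
  ¥64500 × 23% = ¥14835

¥14835 > ¥3490, so the alternative minimum tax is the binding amount.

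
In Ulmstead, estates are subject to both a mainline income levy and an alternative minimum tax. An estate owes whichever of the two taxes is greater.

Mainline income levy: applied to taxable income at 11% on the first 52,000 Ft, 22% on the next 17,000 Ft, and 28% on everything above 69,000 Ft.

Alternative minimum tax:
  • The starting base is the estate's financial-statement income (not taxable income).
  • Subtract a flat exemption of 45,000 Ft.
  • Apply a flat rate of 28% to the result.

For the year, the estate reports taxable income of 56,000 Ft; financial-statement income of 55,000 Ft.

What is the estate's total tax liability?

6,600 Ft

Mainline income levy:
  52,000 Ft × 11% = 5,720 Ft
  4,000 Ft × 22% = 880 Ft
  → 6,600 Ft

Alternative minimum tax:
  Base (financial-statement income): 55,000 Ft
  Less exemption 45,000 Ft → base 10,000 Ft
  10,000 Ft × 28% = 2,800 Ft

6,600 Ft > 2,800 Ft, so the mainline income levy governs.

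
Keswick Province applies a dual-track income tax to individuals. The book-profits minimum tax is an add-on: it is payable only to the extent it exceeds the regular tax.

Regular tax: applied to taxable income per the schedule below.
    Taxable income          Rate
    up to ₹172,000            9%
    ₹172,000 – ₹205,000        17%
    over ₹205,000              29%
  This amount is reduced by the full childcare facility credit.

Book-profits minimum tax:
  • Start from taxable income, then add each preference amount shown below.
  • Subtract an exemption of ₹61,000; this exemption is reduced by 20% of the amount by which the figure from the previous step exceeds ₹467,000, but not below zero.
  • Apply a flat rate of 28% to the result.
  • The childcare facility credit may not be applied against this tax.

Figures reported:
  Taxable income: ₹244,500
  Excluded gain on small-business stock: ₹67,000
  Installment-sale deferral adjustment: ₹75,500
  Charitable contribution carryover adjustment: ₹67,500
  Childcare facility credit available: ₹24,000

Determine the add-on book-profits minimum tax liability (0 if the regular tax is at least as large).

Regular tax:
  ₹172,000 × 9% = ₹15,480
  ₹33,000 × 17% = ₹5,610
  ₹39,500 × 29% = ₹11,455
  → ₹32,545
  Less childcare facility credit ₹24,000 → ₹8,545

Book-profits minimum tax:
  Adjusted income: ₹244,500 + ₹67,000 + ₹75,500 + ₹67,500 = ₹454,500
  Exemption: ₹454,500 ≤ ₹467,000, so full ₹61,000 applies
  Base: ₹454,500 − ₹61,000 = ₹393,500
  ₹393,500 × 28% = ₹110,180

Excess of book-profits minimum tax over regular tax: ₹110,180 − ₹8,545 = ₹101,635.

₹101,635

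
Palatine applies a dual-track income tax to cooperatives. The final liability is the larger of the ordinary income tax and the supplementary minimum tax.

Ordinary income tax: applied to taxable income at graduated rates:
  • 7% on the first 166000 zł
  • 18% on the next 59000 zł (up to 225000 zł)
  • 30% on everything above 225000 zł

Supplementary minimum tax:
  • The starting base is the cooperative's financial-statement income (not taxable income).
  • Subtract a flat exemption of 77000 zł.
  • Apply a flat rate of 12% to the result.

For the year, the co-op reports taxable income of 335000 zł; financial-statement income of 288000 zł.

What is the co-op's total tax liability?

Ordinary income tax:
  166000 zł × 7% = 11620 zł
  59000 zł × 18% = 10620 zł
  110000 zł × 30% = 33000 zł
  → 55240 zł

Supplementary minimum tax:
  Base (financial-statement income): 288000 zł
  Less exemption 77000 zł → base 211000 zł
  211000 zł × 12% = 25320 zł

55240 zł > 25320 zł, so the ordinary income tax governs.

55240 zł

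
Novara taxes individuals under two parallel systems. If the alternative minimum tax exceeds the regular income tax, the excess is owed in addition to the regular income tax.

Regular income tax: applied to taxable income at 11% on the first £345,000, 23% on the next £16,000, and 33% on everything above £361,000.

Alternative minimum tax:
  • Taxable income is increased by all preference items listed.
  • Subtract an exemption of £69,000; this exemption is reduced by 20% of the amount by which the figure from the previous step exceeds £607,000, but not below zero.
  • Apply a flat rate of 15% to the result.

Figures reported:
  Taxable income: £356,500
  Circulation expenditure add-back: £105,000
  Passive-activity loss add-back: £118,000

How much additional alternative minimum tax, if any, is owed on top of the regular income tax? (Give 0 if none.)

Regular income tax:
  £345,000 × 11% = £37,950
  £11,500 × 23% = £2,645
  → £40,595

Alternative minimum tax:
  Adjusted income: £356,500 + £105,000 + £118,000 = £579,500
  Exemption: £579,500 ≤ £607,000, so full £69,000 applies
  Base: £579,500 − £69,000 = £510,500
  £510,500 × 15% = £76,575

Excess of alternative minimum tax over regular income tax: £76,575 − £40,595 = £35,980.

£35,980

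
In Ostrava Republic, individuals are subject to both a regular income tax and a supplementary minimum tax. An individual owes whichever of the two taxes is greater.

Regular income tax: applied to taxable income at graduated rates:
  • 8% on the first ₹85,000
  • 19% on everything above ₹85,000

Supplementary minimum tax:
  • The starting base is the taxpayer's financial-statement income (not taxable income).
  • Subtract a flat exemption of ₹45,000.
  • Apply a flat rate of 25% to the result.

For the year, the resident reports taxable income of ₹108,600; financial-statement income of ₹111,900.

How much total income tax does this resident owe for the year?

₹16,725

Regular income tax:
  ₹85,000 × 8% = ₹6,800
  ₹23,600 × 19% = ₹4,484
  → ₹11,284

Supplementary minimum tax:
  Base (financial-statement income): ₹111,900
  Less exemption ₹45,000 → base ₹66,900
  ₹66,900 × 25% = ₹16,725

₹16,725 > ₹11,284, so the supplementary minimum tax is the binding amount.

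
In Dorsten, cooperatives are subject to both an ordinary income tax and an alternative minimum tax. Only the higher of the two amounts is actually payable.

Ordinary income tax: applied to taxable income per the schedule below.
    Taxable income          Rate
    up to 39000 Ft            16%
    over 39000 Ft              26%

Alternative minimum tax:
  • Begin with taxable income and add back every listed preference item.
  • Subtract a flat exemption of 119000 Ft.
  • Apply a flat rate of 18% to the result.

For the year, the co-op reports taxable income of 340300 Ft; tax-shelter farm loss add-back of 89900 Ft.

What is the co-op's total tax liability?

Ordinary income tax:
  39000 Ft × 16% = 6240 Ft
  301300 Ft × 26% = 78338 Ft
  → 84578 Ft

Alternative minimum tax:
  Adjusted income: 340300 Ft + 89900 Ft = 430200 Ft
  Less exemption 119000 Ft → base 311200 Ft
  311200 Ft × 18% = 56016 Ft

84578 Ft > 56016 Ft, so the ordinary income tax governs.

84578 Ft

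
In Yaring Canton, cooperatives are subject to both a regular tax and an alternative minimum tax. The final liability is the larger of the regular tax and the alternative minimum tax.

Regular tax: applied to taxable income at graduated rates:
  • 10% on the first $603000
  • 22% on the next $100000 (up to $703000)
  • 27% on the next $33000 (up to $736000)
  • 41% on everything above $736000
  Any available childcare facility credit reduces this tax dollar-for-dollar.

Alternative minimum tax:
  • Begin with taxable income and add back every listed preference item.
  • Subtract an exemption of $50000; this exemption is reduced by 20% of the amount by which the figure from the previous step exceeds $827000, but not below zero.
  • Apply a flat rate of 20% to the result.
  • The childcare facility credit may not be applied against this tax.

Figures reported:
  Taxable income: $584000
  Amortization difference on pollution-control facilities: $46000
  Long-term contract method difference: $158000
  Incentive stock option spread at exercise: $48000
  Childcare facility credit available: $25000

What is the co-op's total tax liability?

$157560

Regular tax:
  $584000 × 10% = $58400
  Less childcare facility credit $25000 → $33400

Alternative minimum tax:
  Adjusted income: $584000 + $46000 + $158000 + $48000 = $836000
  Exemption: $50000 − 20% × ($836000 − $827000) = $50000 − $1800 = $48200
  Base: $836000 − $48200 = $787800
  $787800 × 20% = $157560

$157560 > $33400, so the alternative minimum tax is the binding amount.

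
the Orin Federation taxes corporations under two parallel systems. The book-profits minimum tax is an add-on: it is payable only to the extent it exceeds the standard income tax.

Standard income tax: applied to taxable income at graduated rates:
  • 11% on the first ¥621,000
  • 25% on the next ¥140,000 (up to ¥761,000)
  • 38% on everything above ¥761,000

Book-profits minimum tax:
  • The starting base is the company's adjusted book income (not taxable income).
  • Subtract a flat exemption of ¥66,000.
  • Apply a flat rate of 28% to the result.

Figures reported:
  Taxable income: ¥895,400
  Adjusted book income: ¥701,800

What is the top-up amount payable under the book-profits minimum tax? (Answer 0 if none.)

Book-profits minimum tax:
  Base (adjusted book income): ¥701,800
  Less exemption ¥66,000 → base ¥635,800
  ¥635,800 × 28% = ¥178,024

Standard income tax:
  ¥621,000 × 11% = ¥68,310
  ¥140,000 × 25% = ¥35,000
  ¥134,400 × 38% = ¥51,072
  → ¥154,382

Excess of book-profits minimum tax over standard income tax: ¥178,024 − ¥154,382 = ¥23,642.

¥23,642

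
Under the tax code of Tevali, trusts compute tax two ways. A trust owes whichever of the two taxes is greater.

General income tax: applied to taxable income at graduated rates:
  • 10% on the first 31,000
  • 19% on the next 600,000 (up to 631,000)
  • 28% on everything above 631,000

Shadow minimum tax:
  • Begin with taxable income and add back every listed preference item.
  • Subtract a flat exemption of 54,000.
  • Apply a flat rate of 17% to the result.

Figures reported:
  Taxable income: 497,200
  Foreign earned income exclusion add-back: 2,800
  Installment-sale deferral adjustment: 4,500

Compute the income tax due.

Shadow minimum tax:
  Adjusted income: 497,200 + 2,800 + 4,500 = 504,500
  Less exemption 54,000 → base 450,500
  450,500 × 17% = 76,585

General income tax:
  31,000 × 10% = 3,100
  466,200 × 19% = 88,578
  → 91,678

91,678 > 76,585, so the general income tax governs.

91,678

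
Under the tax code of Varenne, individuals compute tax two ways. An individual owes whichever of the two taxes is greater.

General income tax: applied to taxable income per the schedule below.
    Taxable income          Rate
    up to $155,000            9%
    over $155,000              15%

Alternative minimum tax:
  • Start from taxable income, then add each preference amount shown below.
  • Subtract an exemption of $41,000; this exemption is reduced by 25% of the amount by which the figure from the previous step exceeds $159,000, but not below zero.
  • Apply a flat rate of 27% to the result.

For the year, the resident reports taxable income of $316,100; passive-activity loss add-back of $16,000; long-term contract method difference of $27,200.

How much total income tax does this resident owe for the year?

$97,011

Alternative minimum tax:
  Adjusted income: $316,100 + $16,000 + $27,200 = $359,300
  Exemption: 25% × ($359,300 − $159,000) = $50,075 ≥ $41,000, so the exemption is fully phased out
  Base: $359,300 − $0 = $359,300
  $359,300 × 27% = $97,011

General income tax:
  $155,000 × 9% = $13,950
  $161,100 × 15% = $24,165
  → $38,115

$97,011 > $38,115, so the alternative minimum tax is the binding amount.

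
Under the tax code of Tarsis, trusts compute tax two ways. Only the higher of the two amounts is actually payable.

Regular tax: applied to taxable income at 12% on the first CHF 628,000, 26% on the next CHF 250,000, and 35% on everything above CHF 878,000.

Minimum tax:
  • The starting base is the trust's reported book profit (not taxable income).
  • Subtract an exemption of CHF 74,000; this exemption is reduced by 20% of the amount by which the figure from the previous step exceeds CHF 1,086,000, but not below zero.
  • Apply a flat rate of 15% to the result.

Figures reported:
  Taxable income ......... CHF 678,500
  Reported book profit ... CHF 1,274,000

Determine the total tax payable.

Minimum tax:
  Base (reported book profit): CHF 1,274,000
  Exemption: CHF 74,000 − 20% × (CHF 1,274,000 − CHF 1,086,000) = CHF 74,000 − CHF 37,600 = CHF 36,400
  Base: CHF 1,274,000 − CHF 36,400 = CHF 1,237,600
  CHF 1,237,600 × 15% = CHF 185,640

Regular tax:
  CHF 628,000 × 12% = CHF 75,360
  CHF 50,500 × 26% = CHF 13,130
  → CHF 88,490

CHF 185,640 > CHF 88,490, so the minimum tax is the binding amount.

CHF 185,640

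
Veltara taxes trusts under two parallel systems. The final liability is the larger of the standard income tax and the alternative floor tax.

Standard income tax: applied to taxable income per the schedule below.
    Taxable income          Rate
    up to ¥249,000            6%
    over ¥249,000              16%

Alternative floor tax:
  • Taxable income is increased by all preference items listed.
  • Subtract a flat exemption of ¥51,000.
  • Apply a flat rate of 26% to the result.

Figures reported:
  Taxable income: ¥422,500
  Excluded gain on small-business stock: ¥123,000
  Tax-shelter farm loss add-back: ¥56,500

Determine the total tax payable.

¥143,260

Standard income tax:
  ¥249,000 × 6% = ¥14,940
  ¥173,500 × 16% = ¥27,760
  → ¥42,700

Alternative floor tax:
  Adjusted income: ¥422,500 + ¥123,000 + ¥56,500 = ¥602,000
  Less exemption ¥51,000 → base ¥551,000
  ¥551,000 × 26% = ¥143,260

¥143,260 > ¥42,700, so the alternative floor tax is the binding amount.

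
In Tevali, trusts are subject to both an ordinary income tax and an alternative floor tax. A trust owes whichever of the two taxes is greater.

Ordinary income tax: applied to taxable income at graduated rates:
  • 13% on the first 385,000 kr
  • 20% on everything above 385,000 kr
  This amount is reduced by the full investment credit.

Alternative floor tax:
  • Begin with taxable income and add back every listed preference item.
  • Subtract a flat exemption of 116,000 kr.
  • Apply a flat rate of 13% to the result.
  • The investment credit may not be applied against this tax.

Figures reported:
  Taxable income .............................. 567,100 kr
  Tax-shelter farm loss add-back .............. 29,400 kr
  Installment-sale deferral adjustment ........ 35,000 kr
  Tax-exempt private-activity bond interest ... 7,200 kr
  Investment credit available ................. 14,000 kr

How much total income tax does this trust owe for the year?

72,470 kr

Alternative floor tax:
  Adjusted income: 567,100 kr + 29,400 kr + 35,000 kr + 7,200 kr = 638,700 kr
  Less exemption 116,000 kr → base 522,700 kr
  522,700 kr × 13% = 67,951 kr

Ordinary income tax:
  385,000 kr × 13% = 50,050 kr
  182,100 kr × 20% = 36,420 kr
  → 86,470 kr
  Less investment credit 14,000 kr → 72,470 kr

72,470 kr > 67,951 kr, so the ordinary income tax governs.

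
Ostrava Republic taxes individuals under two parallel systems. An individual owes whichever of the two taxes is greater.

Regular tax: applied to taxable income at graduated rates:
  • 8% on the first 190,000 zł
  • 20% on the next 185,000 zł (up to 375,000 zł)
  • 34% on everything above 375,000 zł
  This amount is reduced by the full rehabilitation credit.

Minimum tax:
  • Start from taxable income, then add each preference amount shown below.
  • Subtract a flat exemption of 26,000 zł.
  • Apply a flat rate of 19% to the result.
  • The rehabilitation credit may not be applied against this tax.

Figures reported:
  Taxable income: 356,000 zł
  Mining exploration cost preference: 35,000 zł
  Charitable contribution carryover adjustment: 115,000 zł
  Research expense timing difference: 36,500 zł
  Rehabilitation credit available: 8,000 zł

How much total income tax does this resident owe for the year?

98,135 zł

Minimum tax:
  Adjusted income: 356,000 zł + 35,000 zł + 115,000 zł + 36,500 zł = 542,500 zł
  Less exemption 26,000 zł → base 516,500 zł
  516,500 zł × 19% = 98,135 zł

Regular tax:
  190,000 zł × 8% = 15,200 zł
  166,000 zł × 20% = 33,200 zł
  → 48,400 zł
  Less rehabilitation credit 8,000 zł → 40,400 zł

98,135 zł > 40,400 zł, so the minimum tax is the binding amount.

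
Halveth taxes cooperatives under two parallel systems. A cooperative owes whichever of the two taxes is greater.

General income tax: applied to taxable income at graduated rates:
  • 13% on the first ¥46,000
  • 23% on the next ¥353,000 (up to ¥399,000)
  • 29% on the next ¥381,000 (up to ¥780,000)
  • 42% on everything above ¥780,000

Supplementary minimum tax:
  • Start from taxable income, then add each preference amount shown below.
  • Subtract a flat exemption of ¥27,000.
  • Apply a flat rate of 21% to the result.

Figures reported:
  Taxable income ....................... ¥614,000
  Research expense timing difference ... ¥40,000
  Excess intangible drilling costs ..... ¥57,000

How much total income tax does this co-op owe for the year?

¥149,520

General income tax:
  ¥46,000 × 13% = ¥5,980
  ¥353,000 × 23% = ¥81,190
  ¥215,000 × 29% = ¥62,350
  → ¥149,520

Supplementary minimum tax:
  Adjusted income: ¥614,000 + ¥40,000 + ¥57,000 = ¥711,000
  Less exemption ¥27,000 → base ¥684,000
  ¥684,000 × 21% = ¥143,640

¥149,520 > ¥143,640, so the general income tax governs.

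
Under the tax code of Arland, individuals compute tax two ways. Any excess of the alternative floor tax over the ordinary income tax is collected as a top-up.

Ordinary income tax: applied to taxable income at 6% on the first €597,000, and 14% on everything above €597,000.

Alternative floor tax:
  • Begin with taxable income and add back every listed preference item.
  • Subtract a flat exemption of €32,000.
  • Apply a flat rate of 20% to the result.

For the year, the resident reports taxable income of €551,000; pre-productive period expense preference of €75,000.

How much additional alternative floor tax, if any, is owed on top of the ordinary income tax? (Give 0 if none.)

€85,740

Alternative floor tax:
  Adjusted income: €551,000 + €75,000 = €626,000
  Less exemption €32,000 → base €594,000
  €594,000 × 20% = €118,800

Ordinary income tax:
  €551,000 × 6% = €33,060

Excess of alternative floor tax over ordinary income tax: €118,800 − €33,060 = €85,740.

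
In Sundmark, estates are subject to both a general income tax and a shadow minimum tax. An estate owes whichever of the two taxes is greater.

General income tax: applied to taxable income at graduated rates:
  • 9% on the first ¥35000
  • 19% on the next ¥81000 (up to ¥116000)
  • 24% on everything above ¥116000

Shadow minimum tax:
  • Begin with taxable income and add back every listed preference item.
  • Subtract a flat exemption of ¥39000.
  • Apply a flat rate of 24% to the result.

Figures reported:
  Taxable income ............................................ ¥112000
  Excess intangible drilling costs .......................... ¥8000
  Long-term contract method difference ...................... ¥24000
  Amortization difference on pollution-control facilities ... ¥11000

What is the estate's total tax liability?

¥27840

General income tax:
  ¥35000 × 9% = ¥3150
  ¥77000 × 19% = ¥14630
  → ¥17780

Shadow minimum tax:
  Adjusted income: ¥112000 + ¥8000 + ¥24000 + ¥11000 = ¥155000
  Less exemption ¥39000 → base ¥116000
  ¥116000 × 24% = ¥27840

¥27840 > ¥17780, so the shadow minimum tax is the binding amount.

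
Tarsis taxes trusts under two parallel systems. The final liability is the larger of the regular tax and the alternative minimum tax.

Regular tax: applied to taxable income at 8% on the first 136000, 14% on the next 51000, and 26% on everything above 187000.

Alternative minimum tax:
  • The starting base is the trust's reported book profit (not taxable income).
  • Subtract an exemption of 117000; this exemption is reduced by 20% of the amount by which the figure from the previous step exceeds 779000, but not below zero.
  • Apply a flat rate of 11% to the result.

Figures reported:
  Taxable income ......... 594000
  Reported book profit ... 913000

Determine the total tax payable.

Alternative minimum tax:
  Base (reported book profit): 913000
  Exemption: 117000 − 20% × (913000 − 779000) = 117000 − 26800 = 90200
  Base: 913000 − 90200 = 822800
  822800 × 11% = 90508

Regular tax:
  136000 × 8% = 10880
  51000 × 14% = 7140
  407000 × 26% = 105820
  → 123840

123840 > 90508, so the regular tax governs.

123840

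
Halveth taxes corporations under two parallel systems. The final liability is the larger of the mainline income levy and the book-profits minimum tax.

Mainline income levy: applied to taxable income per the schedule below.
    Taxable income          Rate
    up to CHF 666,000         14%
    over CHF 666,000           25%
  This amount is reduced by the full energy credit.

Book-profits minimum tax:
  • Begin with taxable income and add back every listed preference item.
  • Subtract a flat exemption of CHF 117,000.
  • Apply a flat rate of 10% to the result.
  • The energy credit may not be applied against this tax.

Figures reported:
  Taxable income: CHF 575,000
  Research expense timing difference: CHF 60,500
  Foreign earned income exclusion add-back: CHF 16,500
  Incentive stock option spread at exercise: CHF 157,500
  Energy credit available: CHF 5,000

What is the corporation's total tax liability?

Mainline income levy:
  CHF 575,000 × 14% = CHF 80,500
  Less energy credit CHF 5,000 → CHF 75,500

Book-profits minimum tax:
  Adjusted income: CHF 575,000 + CHF 60,500 + CHF 16,500 + CHF 157,500 = CHF 809,500
  Less exemption CHF 117,000 → base CHF 692,500
  CHF 692,500 × 10% = CHF 69,250

CHF 75,500 > CHF 69,250, so the mainline income levy governs.

CHF 75,500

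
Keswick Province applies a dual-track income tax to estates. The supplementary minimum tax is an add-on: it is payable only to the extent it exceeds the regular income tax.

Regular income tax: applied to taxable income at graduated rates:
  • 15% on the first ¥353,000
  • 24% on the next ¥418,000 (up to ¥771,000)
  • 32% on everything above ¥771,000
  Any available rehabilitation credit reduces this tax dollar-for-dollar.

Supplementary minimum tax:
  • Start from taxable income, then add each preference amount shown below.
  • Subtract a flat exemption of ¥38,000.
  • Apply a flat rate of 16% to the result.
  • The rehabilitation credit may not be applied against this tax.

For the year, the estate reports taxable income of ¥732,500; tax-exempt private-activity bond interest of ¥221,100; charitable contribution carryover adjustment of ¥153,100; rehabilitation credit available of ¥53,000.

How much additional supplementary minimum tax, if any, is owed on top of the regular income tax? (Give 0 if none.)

Supplementary minimum tax:
  Adjusted income: ¥732,500 + ¥221,100 + ¥153,100 = ¥1,106,700
  Less exemption ¥38,000 → base ¥1,068,700
  ¥1,068,700 × 16% = ¥170,992

Regular income tax:
  ¥353,000 × 15% = ¥52,950
  ¥379,500 × 24% = ¥91,080
  → ¥144,030
  Less rehabilitation credit ¥53,000 → ¥91,030

Excess of supplementary minimum tax over regular income tax: ¥170,992 − ¥91,030 = ¥79,962.

¥79,962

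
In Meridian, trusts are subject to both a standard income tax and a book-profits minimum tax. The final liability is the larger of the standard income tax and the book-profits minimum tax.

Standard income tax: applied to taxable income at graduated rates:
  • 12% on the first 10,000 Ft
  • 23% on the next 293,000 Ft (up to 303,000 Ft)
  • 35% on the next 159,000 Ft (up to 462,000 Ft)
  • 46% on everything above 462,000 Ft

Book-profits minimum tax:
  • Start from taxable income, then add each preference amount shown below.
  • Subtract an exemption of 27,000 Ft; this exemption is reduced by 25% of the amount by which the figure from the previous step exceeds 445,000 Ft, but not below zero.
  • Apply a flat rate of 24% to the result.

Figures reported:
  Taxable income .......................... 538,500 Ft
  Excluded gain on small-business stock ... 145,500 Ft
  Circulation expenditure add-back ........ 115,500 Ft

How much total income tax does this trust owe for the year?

Book-profits minimum tax:
  Adjusted income: 538,500 Ft + 145,500 Ft + 115,500 Ft = 799,500 Ft
  Exemption: 25% × (799,500 Ft − 445,000 Ft) = 88,625 Ft ≥ 27,000 Ft, so the exemption is fully phased out
  Base: 799,500 Ft − 0 Ft = 799,500 Ft
  799,500 Ft × 24% = 191,880 Ft

Standard income tax:
  10,000 Ft × 12% = 1,200 Ft
  293,000 Ft × 23% = 67,390 Ft
  159,000 Ft × 35% = 55,650 Ft
  76,500 Ft × 46% = 35,190 Ft
  → 159,430 Ft

191,880 Ft > 159,430 Ft, so the book-profits minimum tax is the binding amount.

191,880 Ft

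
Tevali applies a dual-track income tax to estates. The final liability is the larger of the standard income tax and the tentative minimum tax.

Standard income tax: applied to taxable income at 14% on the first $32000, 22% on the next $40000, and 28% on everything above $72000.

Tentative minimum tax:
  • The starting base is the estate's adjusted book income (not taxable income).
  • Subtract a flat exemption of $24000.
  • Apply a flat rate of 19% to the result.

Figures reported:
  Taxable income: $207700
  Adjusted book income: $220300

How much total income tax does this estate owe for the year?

$51276

Tentative minimum tax:
  Base (adjusted book income): $220300
  Less exemption $24000 → base $196300
  $196300 × 19% = $37297

Standard income tax:
  $32000 × 14% = $4480
  $40000 × 22% = $8800
  $135700 × 28% = $37996
  → $51276

$51276 > $37297, so the standard income tax governs.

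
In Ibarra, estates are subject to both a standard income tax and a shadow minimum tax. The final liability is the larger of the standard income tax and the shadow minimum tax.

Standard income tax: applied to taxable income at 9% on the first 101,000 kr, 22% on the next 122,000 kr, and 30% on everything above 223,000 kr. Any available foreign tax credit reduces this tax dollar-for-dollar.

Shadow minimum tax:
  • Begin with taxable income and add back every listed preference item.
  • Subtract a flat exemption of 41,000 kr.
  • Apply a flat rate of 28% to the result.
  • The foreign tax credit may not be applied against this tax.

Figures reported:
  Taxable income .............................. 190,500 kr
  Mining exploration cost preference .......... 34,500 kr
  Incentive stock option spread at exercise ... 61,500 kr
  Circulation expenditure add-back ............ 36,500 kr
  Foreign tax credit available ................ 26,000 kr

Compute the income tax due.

Standard income tax:
  101,000 kr × 9% = 9,090 kr
  89,500 kr × 22% = 19,690 kr
  → 28,780 kr
  Less foreign tax credit 26,000 kr → 2,780 kr

Shadow minimum tax:
  Adjusted income: 190,500 kr + 34,500 kr + 61,500 kr + 36,500 kr = 323,000 kr
  Less exemption 41,000 kr → base 282,000 kr
  282,000 kr × 28% = 78,960 kr

78,960 kr > 2,780 kr, so the shadow minimum tax is the binding amount.

78,960 kr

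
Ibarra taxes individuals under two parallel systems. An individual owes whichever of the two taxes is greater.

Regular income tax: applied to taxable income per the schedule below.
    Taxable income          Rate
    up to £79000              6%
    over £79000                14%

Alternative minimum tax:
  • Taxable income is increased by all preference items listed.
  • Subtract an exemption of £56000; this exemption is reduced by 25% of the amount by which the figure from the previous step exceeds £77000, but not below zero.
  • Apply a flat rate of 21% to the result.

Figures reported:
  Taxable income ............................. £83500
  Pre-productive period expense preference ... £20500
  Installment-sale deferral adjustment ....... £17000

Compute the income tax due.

Alternative minimum tax:
  Adjusted income: £83500 + £20500 + £17000 = £121000
  Exemption: £56000 − 25% × (£121000 − £77000) = £56000 − £11000 = £45000
  Base: £121000 − £45000 = £76000
  £76000 × 21% = £15960

Regular income tax:
  £79000 × 6% = £4740
  £4500 × 14% = £630
  → £5370

£15960 > £5370, so the alternative minimum tax is the binding amount.

£15960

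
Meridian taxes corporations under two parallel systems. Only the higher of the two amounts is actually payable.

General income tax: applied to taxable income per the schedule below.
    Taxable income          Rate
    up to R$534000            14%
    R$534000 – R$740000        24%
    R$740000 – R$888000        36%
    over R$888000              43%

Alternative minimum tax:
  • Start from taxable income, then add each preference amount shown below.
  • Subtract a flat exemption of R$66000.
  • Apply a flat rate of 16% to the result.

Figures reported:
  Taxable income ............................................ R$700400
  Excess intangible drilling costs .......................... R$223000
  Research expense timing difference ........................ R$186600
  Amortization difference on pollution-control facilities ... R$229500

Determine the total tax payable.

R$203760

Alternative minimum tax:
  Adjusted income: R$700400 + R$223000 + R$186600 + R$229500 = R$1339500
  Less exemption R$66000 → base R$1273500
  R$1273500 × 16% = R$203760

General income tax:
  R$534000 × 14% = R$74760
  R$166400 × 24% = R$39936
  → R$114696

R$203760 > R$114696, so the alternative minimum tax is the binding amount.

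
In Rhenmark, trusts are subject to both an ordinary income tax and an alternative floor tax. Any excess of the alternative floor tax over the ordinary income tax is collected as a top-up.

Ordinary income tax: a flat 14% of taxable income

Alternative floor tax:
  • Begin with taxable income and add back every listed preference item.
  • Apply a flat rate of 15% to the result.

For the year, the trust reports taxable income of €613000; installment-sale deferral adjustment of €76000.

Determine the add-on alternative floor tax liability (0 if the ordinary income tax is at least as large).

Alternative floor tax:
  Adjusted income: €613000 + €76000 = €689000
  €689000 × 15% = €103350

Ordinary income tax:
  €613000 × 14% = €85820

Excess of alternative floor tax over ordinary income tax: €103350 − €85820 = €17530.

€17530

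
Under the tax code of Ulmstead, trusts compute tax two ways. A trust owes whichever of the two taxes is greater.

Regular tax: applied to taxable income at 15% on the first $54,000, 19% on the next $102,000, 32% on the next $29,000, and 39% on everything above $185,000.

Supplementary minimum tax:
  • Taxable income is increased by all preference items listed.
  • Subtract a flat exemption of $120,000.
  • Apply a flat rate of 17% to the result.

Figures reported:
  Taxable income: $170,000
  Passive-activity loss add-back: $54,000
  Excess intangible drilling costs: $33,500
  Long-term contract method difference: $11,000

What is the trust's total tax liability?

Supplementary minimum tax:
  Adjusted income: $170,000 + $54,000 + $33,500 + $11,000 = $268,500
  Less exemption $120,000 → base $148,500
  $148,500 × 17% = $25,245

Regular tax:
  $54,000 × 15% = $8,100
  $102,000 × 19% = $19,380
  $14,000 × 32% = $4,480
  → $31,960

$31,960 > $25,245, so the regular tax governs.

$31,960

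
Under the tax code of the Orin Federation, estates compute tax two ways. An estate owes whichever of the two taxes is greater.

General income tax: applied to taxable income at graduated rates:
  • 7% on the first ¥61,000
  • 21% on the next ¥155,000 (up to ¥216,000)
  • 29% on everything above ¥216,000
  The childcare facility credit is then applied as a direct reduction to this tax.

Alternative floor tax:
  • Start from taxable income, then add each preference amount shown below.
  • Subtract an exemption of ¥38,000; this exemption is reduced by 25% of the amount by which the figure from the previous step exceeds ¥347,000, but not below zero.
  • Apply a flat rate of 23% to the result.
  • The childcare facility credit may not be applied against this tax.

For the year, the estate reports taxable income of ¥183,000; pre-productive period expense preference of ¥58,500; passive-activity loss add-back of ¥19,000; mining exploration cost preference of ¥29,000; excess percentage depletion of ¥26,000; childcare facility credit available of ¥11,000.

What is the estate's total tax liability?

¥63,825

General income tax:
  ¥61,000 × 7% = ¥4,270
  ¥122,000 × 21% = ¥25,620
  → ¥29,890
  Less childcare facility credit ¥11,000 → ¥18,890

Alternative floor tax:
  Adjusted income: ¥183,000 + ¥58,500 + ¥19,000 + ¥29,000 + ¥26,000 = ¥315,500
  Exemption: ¥315,500 ≤ ¥347,000, so full ¥38,000 applies
  Base: ¥315,500 − ¥38,000 = ¥277,500
  ¥277,500 × 23% = ¥63,825

¥63,825 > ¥18,890, so the alternative floor tax is the binding amount.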